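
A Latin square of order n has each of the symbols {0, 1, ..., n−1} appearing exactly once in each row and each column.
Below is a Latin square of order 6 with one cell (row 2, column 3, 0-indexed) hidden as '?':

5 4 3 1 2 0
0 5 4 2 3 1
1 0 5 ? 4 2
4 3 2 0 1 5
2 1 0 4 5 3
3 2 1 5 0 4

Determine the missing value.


Row 2 contains symbols [0, 1, 2, 4, 5] — missing [3].
Column 3 contains symbols [0, 1, 2, 4, 5] — missing [3].
The missing symbol must appear in both missing sets; intersection = [3].
Therefore the hidden value is 3.

Missing value = 3.


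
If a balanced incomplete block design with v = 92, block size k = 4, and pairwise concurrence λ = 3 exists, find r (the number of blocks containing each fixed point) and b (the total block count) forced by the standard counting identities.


Any 2-(v, k, λ) BIBD satisfies two necessary conditions:
  (i)  Each point sits in r blocks, and counting incidences through any fixed point gives r(k − 1) = λ(v − 1), so r = λ(v − 1)/(k − 1).
  (ii) Total incidences bk = vr, so b = vr/k.
Step 1: r = λ(v − 1)/(k − 1) = 3·(92 − 1)/(4 − 1) = 3·91/3 = 273/3 = 91.
Step 2: b = vr/k = 92·91/4 = 8372/4 = 2093.
Check integrality: r = 91 ∈ Z ✓, b = 2093 ∈ Z ✓.
(These identities are necessary conditions: they determine r and b for any design with these parameters, but do not by themselves prove that one exists.)

r = 91, b = 2093.


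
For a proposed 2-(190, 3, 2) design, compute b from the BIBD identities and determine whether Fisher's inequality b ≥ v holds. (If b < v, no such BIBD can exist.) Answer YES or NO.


r = λ(v − 1)/(k − 1) = 2·189/2 = 189.
b = vr/k = 190·189/3 = 11970.
Fisher's inequality: b ≥ v ⇔ 11970 ≥ 190? YES.

YES


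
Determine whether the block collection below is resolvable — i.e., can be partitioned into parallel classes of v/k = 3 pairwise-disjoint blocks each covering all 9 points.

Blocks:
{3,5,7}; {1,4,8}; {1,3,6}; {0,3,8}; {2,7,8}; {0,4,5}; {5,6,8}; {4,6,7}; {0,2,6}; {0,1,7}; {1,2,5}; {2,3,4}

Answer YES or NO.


v = 9, block size k = 3, number of blocks = 12.
For resolvability, blocks must partition into parallel classes of size v/k = 3.
Total blocks must therefore be a multiple of 3: 12 = 3·4 + 0 ⇒ divisible ✓.
Greedy packing gives 4 candidate class(es). Each should be a full parallel class (size 3, covers all 9 points).
  Class 1 (3 blocks): {3,5,7}; {1,4,8}; {0,2,6}. Points covered: [0, 1, 2, 3, 4, 5, 6, 7, 8].
  Class 2 (3 blocks): {1,3,6}; {2,7,8}; {0,4,5}. Points covered: [0, 1, 2, 3, 4, 5, 6, 7, 8].
  Class 3 (3 blocks): {0,3,8}; {4,6,7}; {1,2,5}. Points covered: [0, 1, 2, 3, 4, 5, 6, 7, 8].
  Class 4 (3 blocks): {5,6,8}; {0,1,7}; {2,3,4}. Points covered: [0, 1, 2, 3, 4, 5, 6, 7, 8].
All classes full (size 3)? YES. All classes cover every point? YES.
Resolvable? YES.

YES


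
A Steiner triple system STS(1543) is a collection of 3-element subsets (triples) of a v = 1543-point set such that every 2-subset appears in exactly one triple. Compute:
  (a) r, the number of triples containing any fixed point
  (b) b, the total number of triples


An STS(v) is a 2-(v, 3, 1) BIBD: block size k = 3, λ = 1.
Replication: r(k − 1) = λ(v − 1) ⇒ r·2 = 1543 − 1 = 1542 ⇒ r = 771.
Block count: b = v(v − 1)/6 = 1543·1542/6 = 2379306/6 = 396551.

r = 771, b = 396551.


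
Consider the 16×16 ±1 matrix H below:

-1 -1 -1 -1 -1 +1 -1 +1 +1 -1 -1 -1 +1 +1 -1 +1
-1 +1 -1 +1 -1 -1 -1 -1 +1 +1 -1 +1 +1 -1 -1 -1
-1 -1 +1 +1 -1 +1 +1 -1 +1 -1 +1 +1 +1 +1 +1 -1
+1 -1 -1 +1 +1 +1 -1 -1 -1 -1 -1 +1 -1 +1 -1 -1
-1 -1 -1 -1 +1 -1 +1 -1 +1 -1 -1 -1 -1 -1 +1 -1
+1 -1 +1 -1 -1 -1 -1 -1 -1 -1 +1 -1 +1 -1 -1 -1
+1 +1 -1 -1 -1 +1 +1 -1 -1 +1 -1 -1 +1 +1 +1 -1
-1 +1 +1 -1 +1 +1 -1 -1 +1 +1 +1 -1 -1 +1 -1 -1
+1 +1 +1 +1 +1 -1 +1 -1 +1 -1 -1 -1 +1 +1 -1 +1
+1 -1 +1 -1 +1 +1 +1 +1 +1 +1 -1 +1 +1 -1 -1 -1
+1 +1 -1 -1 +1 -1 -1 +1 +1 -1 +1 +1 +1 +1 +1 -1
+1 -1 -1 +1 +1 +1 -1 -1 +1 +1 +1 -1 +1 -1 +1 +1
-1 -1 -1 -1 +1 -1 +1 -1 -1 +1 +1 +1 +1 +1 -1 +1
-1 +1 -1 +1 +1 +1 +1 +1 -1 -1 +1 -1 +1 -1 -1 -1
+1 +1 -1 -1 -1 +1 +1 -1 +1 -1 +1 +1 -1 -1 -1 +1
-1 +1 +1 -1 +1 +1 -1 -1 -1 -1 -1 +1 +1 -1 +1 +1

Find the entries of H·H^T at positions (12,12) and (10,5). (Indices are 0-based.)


Row 5 of H: [1, -1, 1, -1, -1, -1, -1, -1, -1, -1, 1, -1, 1, -1, -1, -1].
Row 10 of H: [1, 1, -1, -1, 1, -1, -1, 1, 1, -1, 1, 1, 1, 1, 1, -1].
Row 12 of H: [-1, -1, -1, -1, 1, -1, 1, -1, -1, 1, 1, 1, 1, 1, -1, 1].
(H·H^T)[12][12] = Σ_j H[12][j]·H[12][j] = (-1)² + (-1)² + (-1)² + (-1)² + (1)² + (-1)² + (1)² + (-1)² + (-1)² + (1)² + (1)² + (1)² + (1)² + (1)² + (-1)² + (1)² = 1 + 1 + 1 + 1 + 1 + 1 + 1 + 1 + 1 + 1 + 1 + 1 + 1 + 1 + 1 + 1 = 16.
(H·H^T)[10][5] = Σ_j H[10][j]·H[5][j] = (1)·(1) + (1)·(-1) + (-1)·(1) + (-1)·(-1) + (1)·(-1) + (-1)·(-1) + (-1)·(-1) + (1)·(-1) + (1)·(-1) + (-1)·(-1) + (1)·(1) + (1)·(-1) + (1)·(1) + (1)·(-1) + (1)·(-1) + (-1)·(-1) = 1 + -1 + -1 + 1 + -1 + 1 + 1 + -1 + -1 + 1 + 1 + -1 + 1 + -1 + -1 + 1 = 0.
So rows 10 and 5 are orthogonal; the diagonal entry equals n = 16.

(12,12) entry = 16; (10,5) entry = 0.


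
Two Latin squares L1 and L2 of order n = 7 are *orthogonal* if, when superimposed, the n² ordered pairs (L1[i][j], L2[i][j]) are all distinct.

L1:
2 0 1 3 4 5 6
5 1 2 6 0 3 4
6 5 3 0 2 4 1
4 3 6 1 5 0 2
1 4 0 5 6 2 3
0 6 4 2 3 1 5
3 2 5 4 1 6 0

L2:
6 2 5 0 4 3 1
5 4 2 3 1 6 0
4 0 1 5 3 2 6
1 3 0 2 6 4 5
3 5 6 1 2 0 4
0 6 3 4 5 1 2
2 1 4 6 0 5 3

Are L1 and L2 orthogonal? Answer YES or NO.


Form the n² = 49 superimposed pairs (L1[i][j], L2[i][j]), row by row (rows and columns indexed from 0):
row 0: (2,6) (0,2) (1,5) (3,0) (4,4) (5,3) (6,1)
row 1: (5,5) (1,4) (2,2) (6,3) (0,1) (3,6) (4,0)
row 2: (6,4) (5,0) (3,1) (0,5) (2,3) (4,2) (1,6)
row 3: (4,1) (3,3) (6,0) (1,2) (5,6) (0,4) (2,5)
row 4: (1,3) (4,5) (0,6) (5,1) (6,2) (2,0) (3,4)
row 5: (0,0) (6,6) (4,3) (2,4) (3,5) (1,1) (5,2)
row 6: (3,2) (2,1) (5,4) (4,6) (1,0) (6,5) (0,3)
Orthogonality requires all 49 pairs distinct.
Check by first coordinate: for each symbol s of L1, list the L2 entries in the n cells where L1 = s; they must all differ.
  L1 = 0: L2 entries (in reading order) 2, 1, 5, 4, 6, 0, 3 — all 7 distinct ✓
  L1 = 1: L2 entries (in reading order) 5, 4, 6, 2, 3, 1, 0 — all 7 distinct ✓
  L1 = 2: L2 entries (in reading order) 6, 2, 3, 5, 0, 4, 1 — all 7 distinct ✓
  L1 = 3: L2 entries (in reading order) 0, 6, 1, 3, 4, 5, 2 — all 7 distinct ✓
  L1 = 4: L2 entries (in reading order) 4, 0, 2, 1, 5, 3, 6 — all 7 distinct ✓
  L1 = 5: L2 entries (in reading order) 3, 5, 0, 6, 1, 2, 4 — all 7 distinct ✓
  L1 = 6: L2 entries (in reading order) 1, 3, 4, 0, 2, 6, 5 — all 7 distinct ✓
Every symbol of L1 meets every symbol of L2 exactly once, so all 49 pairs are distinct (49 of 49).
Conclusion: YES.

YES


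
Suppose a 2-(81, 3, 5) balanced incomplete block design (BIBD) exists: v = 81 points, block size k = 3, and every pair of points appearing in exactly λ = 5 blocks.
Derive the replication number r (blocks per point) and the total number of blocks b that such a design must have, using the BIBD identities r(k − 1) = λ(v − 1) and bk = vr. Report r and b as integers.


Any 2-(v, k, λ) BIBD satisfies two necessary conditions:
  (i)  Each point sits in r blocks, and counting incidences through any fixed point gives r(k − 1) = λ(v − 1), so r = λ(v − 1)/(k − 1).
  (ii) Total incidences bk = vr, so b = vr/k.
Step 1: r = λ(v − 1)/(k − 1) = 5·(81 − 1)/(3 − 1) = 5·80/2 = 400/2 = 200.
Step 2: b = vr/k = 81·200/3 = 16200/3 = 5400.
Check integrality: r = 200 ∈ Z ✓, b = 5400 ∈ Z ✓.
(These identities are necessary conditions: they determine r and b for any design with these parameters, but do not by themselves prove that one exists.)

r = 200, b = 5400.


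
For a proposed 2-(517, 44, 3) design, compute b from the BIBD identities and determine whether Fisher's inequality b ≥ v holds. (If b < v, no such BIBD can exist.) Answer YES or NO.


r = λ(v − 1)/(k − 1) = 3·516/43 = 36.
b = vr/k = 517·36/44 = 423.
Fisher's inequality: b ≥ v ⇔ 423 ≥ 517? NO.

NO


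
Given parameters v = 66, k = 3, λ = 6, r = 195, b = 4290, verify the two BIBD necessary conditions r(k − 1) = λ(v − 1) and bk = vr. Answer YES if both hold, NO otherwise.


Condition (i): r(k − 1) = 195·2 = 390; λ(v − 1) = 6·65 = 390. Match? YES.
Condition (ii): bk = 4290·3 = 12870; vr = 66·195 = 12870. Match? YES.
Both conditions hold? YES.

YES


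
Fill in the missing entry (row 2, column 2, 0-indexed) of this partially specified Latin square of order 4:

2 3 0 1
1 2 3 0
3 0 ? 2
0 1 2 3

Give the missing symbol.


Row 2 contains symbols [0, 2, 3] — missing [1].
Column 2 contains symbols [0, 2, 3] — missing [1].
The missing symbol must appear in both missing sets; intersection = [1].
Therefore the hidden value is 1.

Missing value = 1.


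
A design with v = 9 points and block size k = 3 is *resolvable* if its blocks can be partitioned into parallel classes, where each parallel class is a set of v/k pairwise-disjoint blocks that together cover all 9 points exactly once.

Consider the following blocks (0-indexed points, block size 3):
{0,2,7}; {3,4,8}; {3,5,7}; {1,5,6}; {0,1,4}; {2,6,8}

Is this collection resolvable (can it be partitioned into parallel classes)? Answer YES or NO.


v = 9, block size k = 3, number of blocks = 6.
For resolvability, blocks must partition into parallel classes of size v/k = 3.
Total blocks must therefore be a multiple of 3: 6 = 3·2 + 0 ⇒ divisible ✓.
Greedy packing gives 2 candidate class(es). Each should be a full parallel class (size 3, covers all 9 points).
  Class 1 (3 blocks): {0,2,7}; {3,4,8}; {1,5,6}. Points covered: [0, 1, 2, 3, 4, 5, 6, 7, 8].
  Class 2 (3 blocks): {3,5,7}; {0,1,4}; {2,6,8}. Points covered: [0, 1, 2, 3, 4, 5, 6, 7, 8].
All classes full (size 3)? YES. All classes cover every point? YES.
Resolvable? YES.

YES


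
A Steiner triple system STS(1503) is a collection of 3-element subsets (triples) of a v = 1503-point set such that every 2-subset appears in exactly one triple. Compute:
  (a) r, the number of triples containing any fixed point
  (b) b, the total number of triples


An STS(v) is a 2-(v, 3, 1) BIBD: block size k = 3, λ = 1.
Replication: r(k − 1) = λ(v − 1) ⇒ r·2 = 1503 − 1 = 1502 ⇒ r = 751.
Block count: bk = vr ⇒ b·3 = 1503·751 = 1128753 ⇒ b = 376251.

r = 751, b = 376251.


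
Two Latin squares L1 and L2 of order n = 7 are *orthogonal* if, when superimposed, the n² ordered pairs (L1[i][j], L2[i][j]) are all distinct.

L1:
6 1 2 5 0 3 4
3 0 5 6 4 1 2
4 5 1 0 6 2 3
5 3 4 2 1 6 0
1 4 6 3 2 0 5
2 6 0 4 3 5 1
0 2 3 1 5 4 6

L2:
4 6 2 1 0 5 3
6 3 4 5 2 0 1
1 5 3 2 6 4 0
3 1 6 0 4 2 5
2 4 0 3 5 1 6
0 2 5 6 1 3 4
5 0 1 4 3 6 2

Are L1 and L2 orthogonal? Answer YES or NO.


Form the n² = 49 superimposed pairs (L1[i][j], L2[i][j]), row by row (rows and columns indexed from 0):
row 0: (6,4) (1,6) (2,2) (5,1) (0,0) (3,5) (4,3)
row 1: (3,6) (0,3) (5,4) (6,5) (4,2) (1,0) (2,1)
row 2: (4,1) (5,5) (1,3) (0,2) (6,6) (2,4) (3,0)
row 3: (5,3) (3,1) (4,6) (2,0) (1,4) (6,2) (0,5)
row 4: (1,2) (4,4) (6,0) (3,3) (2,5) (0,1) (5,6)
row 5: (2,0) (6,2) (0,5) (4,6) (3,1) (5,3) (1,4)
row 6: (0,5) (2,0) (3,1) (1,4) (5,3) (4,6) (6,2)
Orthogonality requires all 49 pairs distinct.
But the pair (2,0) repeats: cell (3,3) has L1 = 2, L2 = 0, and cell (5,0) has L1 = 2, L2 = 0.
A repeated pair means some other pair never occurs (only 35 distinct pairs out of 49), so the squares are not orthogonal.
Conclusion: NO.

NO


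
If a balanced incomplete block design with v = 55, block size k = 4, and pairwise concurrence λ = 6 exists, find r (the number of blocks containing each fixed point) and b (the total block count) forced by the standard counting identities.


Any 2-(v, k, λ) BIBD satisfies two necessary conditions:
  (i)  Each point sits in r blocks, and counting incidences through any fixed point gives r(k − 1) = λ(v − 1), so r = λ(v − 1)/(k − 1).
  (ii) Total incidences bk = vr, so b = vr/k.
Step 1: r = λ(v − 1)/(k − 1) = 6·(55 − 1)/(4 − 1) = 6·54/3 = 324/3 = 108.
Step 2: b = vr/k = 55·108/4 = 5940/4 = 1485.
Check integrality: r = 108 ∈ Z ✓, b = 1485 ∈ Z ✓.
(These identities are necessary conditions: they determine r and b for any design with these parameters, but do not by themselves prove that one exists.)

r = 108, b = 1485.


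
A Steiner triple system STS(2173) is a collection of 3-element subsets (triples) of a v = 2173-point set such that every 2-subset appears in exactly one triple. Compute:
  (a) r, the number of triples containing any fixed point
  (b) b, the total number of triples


An STS(v) is a 2-(v, 3, 1) BIBD: block size k = 3, λ = 1.
Replication: r(k − 1) = λ(v − 1) ⇒ r·2 = 2173 − 1 = 2172 ⇒ r = 1086.
Block count: bk = vr ⇒ b·3 = 2173·1086 = 2359878 ⇒ b = 786626.

r = 1086, b = 786626.


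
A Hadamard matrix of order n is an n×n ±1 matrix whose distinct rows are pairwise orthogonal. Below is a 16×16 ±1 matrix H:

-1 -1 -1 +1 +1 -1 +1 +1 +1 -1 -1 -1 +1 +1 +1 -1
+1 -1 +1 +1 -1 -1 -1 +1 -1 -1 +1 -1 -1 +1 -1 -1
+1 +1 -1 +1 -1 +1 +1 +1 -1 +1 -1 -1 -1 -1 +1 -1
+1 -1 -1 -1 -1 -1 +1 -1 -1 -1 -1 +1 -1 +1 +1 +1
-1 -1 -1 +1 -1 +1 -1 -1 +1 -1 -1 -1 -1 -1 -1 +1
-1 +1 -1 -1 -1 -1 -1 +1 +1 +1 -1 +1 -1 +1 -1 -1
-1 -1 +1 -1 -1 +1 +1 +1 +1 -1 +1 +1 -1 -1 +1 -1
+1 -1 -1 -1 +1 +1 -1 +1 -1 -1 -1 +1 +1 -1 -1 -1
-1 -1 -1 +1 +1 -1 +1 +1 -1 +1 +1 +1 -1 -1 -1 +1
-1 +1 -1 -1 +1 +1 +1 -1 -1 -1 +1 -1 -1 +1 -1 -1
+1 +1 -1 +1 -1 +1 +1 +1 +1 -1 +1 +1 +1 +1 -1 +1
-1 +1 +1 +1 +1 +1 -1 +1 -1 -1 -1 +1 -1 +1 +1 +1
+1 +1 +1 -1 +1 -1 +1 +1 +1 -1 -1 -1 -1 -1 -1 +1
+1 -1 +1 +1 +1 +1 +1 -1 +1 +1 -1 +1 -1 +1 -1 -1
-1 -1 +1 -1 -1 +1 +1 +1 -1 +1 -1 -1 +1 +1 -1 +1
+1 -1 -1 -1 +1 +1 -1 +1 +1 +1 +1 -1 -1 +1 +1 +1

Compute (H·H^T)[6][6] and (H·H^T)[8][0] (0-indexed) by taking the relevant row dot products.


Row 0 of H: [-1, -1, -1, 1, 1, -1, 1, 1, 1, -1, -1, -1, 1, 1, 1, -1].
Row 6 of H: [-1, -1, 1, -1, -1, 1, 1, 1, 1, -1, 1, 1, -1, -1, 1, -1].
Row 8 of H: [-1, -1, -1, 1, 1, -1, 1, 1, -1, 1, 1, 1, -1, -1, -1, 1].
(H·H^T)[6][6] = Σ_j H[6][j]·H[6][j] = (-1)² + (-1)² + (1)² + (-1)² + (-1)² + (1)² + (1)² + (1)² + (1)² + (-1)² + (1)² + (1)² + (-1)² + (-1)² + (1)² + (-1)² = 1 + 1 + 1 + 1 + 1 + 1 + 1 + 1 + 1 + 1 + 1 + 1 + 1 + 1 + 1 + 1 = 16.
(H·H^T)[8][0] = Σ_j H[8][j]·H[0][j] = (-1)·(-1) + (-1)·(-1) + (-1)·(-1) + (1)·(1) + (1)·(1) + (-1)·(-1) + (1)·(1) + (1)·(1) + (-1)·(1) + (1)·(-1) + (1)·(-1) + (1)·(-1) + (-1)·(1) + (-1)·(1) + (-1)·(1) + (1)·(-1) = 1 + 1 + 1 + 1 + 1 + 1 + 1 + 1 + -1 + -1 + -1 + -1 + -1 + -1 + -1 + -1 = 0.
So rows 8 and 0 are orthogonal; the diagonal entry equals n = 16.

(6,6) entry = 16; (8,0) entry = 0.


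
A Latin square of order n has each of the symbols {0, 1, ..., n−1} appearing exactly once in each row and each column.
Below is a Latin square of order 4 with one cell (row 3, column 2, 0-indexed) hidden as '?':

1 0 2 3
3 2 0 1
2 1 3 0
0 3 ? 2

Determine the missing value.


Row 3 contains symbols [0, 2, 3] — missing [1].
Column 2 contains symbols [0, 2, 3] — missing [1].
The missing symbol must appear in both missing sets; intersection = [1].
Therefore the hidden value is 1.

Missing value = 1.


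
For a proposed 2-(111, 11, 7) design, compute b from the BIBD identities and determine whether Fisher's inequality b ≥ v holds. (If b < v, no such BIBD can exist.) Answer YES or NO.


r = λ(v − 1)/(k − 1) = 7·110/10 = 77.
b = vr/k = 111·77/11 = 777.
Fisher's inequality: b ≥ v ⇔ 777 ≥ 111? YES.

YES


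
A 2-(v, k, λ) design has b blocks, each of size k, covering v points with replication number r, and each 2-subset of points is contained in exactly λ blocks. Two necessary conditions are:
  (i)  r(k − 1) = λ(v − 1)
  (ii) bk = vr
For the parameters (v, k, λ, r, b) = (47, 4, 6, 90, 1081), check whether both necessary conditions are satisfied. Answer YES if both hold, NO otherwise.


Condition (i): r(k − 1) = 90·3 = 270; λ(v − 1) = 6·46 = 276. Match? NO.
Condition (ii): bk = 1081·4 = 4324; vr = 47·90 = 4230. Match? NO.
Both conditions hold? NO.

NO


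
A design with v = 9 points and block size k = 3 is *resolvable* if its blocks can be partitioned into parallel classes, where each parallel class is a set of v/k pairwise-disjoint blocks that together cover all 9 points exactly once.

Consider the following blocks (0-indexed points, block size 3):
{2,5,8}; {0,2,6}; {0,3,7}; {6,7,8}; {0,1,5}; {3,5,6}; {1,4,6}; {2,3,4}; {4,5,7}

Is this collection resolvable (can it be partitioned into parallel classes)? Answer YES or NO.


v = 9, block size k = 3, number of blocks = 9.
For resolvability, blocks must partition into parallel classes of size v/k = 3.
Total blocks must therefore be a multiple of 3: 9 = 3·3 + 0 ⇒ divisible ✓.
Consider block {0,2,6}. The only other block(s) in the collection disjoint from it are {4,5,7} — just 1 block(s). Any parallel class containing {0,2,6} would need 2 other blocks each disjoint from it, so no parallel class of size 3 can contain {0,2,6}.
Since every block must belong to some parallel class in a resolution, the collection cannot be partitioned into parallel classes.
Resolvable? NO.

NO


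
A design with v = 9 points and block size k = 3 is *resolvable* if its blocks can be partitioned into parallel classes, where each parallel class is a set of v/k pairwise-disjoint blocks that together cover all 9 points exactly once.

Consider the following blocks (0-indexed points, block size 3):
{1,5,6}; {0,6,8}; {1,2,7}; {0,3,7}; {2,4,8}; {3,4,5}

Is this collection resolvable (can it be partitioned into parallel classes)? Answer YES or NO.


v = 9, block size k = 3, number of blocks = 6.
For resolvability, blocks must partition into parallel classes of size v/k = 3.
Total blocks must therefore be a multiple of 3: 6 = 3·2 + 0 ⇒ divisible ✓.
Greedy packing gives 2 candidate class(es). Each should be a full parallel class (size 3, covers all 9 points).
  Class 1 (3 blocks): {1,5,6}; {0,3,7}; {2,4,8}. Points covered: [0, 1, 2, 3, 4, 5, 6, 7, 8].
  Class 2 (3 blocks): {0,6,8}; {1,2,7}; {3,4,5}. Points covered: [0, 1, 2, 3, 4, 5, 6, 7, 8].
All classes full (size 3)? YES. All classes cover every point? YES.
Resolvable? YES.

YES


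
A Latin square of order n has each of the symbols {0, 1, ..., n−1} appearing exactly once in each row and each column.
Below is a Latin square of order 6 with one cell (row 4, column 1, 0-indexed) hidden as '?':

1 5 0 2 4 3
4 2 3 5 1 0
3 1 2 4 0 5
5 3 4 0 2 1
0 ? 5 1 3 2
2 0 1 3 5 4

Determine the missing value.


Row 4 contains symbols [0, 1, 2, 3, 5] — missing [4].
Column 1 contains symbols [0, 1, 2, 3, 5] — missing [4].
The missing symbol must appear in both missing sets; intersection = [4].
Therefore the hidden value is 4.

Missing value = 4.


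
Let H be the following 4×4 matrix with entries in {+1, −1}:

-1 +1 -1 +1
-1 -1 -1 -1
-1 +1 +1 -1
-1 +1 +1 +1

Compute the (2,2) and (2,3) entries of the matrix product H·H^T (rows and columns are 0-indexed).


Row 2 of H: [-1, 1, 1, -1].
Row 3 of H: [-1, 1, 1, 1].
(H·H^T)[2][2] = Σ_j H[2][j]·H[2][j] = (-1)² + (1)² + (1)² + (-1)² = 1 + 1 + 1 + 1 = 4.
(H·H^T)[2][3] = Σ_j H[2][j]·H[3][j] = (-1)·(-1) + (1)·(1) + (1)·(1) + (-1)·(1) = 1 + 1 + 1 + -1 = 2.
Rows 2 and 3 are not orthogonal (dot product = 2 ≠ 0), so H is not a Hadamard matrix.

(2,2) entry = 4; (2,3) entry = 2.


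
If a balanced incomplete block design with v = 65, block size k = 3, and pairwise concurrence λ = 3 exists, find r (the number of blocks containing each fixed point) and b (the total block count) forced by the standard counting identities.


Any 2-(v, k, λ) BIBD satisfies two necessary conditions:
  (i)  Each point sits in r blocks, and counting incidences through any fixed point gives r(k − 1) = λ(v − 1), so r = λ(v − 1)/(k − 1).
  (ii) Total incidences bk = vr, so b = vr/k.
Step 1: r = λ(v − 1)/(k − 1) = 3·(65 − 1)/(3 − 1) = 3·64/2 = 192/2 = 96.
Step 2: b = vr/k = 65·96/3 = 6240/3 = 2080.
Check integrality: r = 96 ∈ Z ✓, b = 2080 ∈ Z ✓.
(These identities are necessary conditions: they determine r and b for any design with these parameters, but do not by themselves prove that one exists.)

r = 96, b = 2080.


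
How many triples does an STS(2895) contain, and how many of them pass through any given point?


An STS(v) is a 2-(v, 3, 1) BIBD: block size k = 3, λ = 1.
Replication: r(k − 1) = λ(v − 1) ⇒ r·2 = 2895 − 1 = 2894 ⇒ r = 1447.
Block count: bk = vr ⇒ b·3 = 2895·1447 = 4189065 ⇒ b = 1396355.

r = 1447, b = 1396355.


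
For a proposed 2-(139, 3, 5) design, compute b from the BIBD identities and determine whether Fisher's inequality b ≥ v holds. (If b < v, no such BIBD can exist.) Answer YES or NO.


r = λ(v − 1)/(k − 1) = 5·138/2 = 345.
b = vr/k = 139·345/3 = 15985.
Fisher's inequality: b ≥ v ⇔ 15985 ≥ 139? YES.

YES


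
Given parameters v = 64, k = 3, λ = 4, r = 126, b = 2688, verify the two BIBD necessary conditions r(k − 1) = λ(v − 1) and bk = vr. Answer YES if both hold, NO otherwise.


Condition (i): r(k − 1) = 126·2 = 252; λ(v − 1) = 4·63 = 252. Match? YES.
Condition (ii): bk = 2688·3 = 8064; vr = 64·126 = 8064. Match? YES.
Both conditions hold? YES.

YES


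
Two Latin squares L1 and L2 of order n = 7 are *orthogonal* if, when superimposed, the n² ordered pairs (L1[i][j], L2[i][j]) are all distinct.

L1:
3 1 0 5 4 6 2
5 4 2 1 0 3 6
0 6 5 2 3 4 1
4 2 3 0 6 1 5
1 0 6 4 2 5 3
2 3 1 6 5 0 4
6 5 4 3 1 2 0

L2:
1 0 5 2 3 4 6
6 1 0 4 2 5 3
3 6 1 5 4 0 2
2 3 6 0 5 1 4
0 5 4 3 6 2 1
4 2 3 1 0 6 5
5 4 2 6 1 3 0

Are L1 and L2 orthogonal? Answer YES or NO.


Form the n² = 49 superimposed pairs (L1[i][j], L2[i][j]), row by row (rows and columns indexed from 0):
row 0: (3,1) (1,0) (0,5) (5,2) (4,3) (6,4) (2,6)
row 1: (5,6) (4,1) (2,0) (1,4) (0,2) (3,5) (6,3)
row 2: (0,3) (6,6) (5,1) (2,5) (3,4) (4,0) (1,2)
row 3: (4,2) (2,3) (3,6) (0,0) (6,5) (1,1) (5,4)
row 4: (1,0) (0,5) (6,4) (4,3) (2,6) (5,2) (3,1)
row 5: (2,4) (3,2) (1,3) (6,1) (5,0) (0,6) (4,5)
row 6: (6,5) (5,4) (4,2) (3,6) (1,1) (2,3) (0,0)
Orthogonality requires all 49 pairs distinct.
But the pair (1,0) repeats: cell (0,1) has L1 = 1, L2 = 0, and cell (4,0) has L1 = 1, L2 = 0.
A repeated pair means some other pair never occurs (only 35 distinct pairs out of 49), so the squares are not orthogonal.
Conclusion: NO.

NO


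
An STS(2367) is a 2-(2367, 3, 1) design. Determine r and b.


An STS(v) is a 2-(v, 3, 1) BIBD: block size k = 3, λ = 1.
Replication: r(k − 1) = λ(v − 1) ⇒ r·2 = 2367 − 1 = 2366 ⇒ r = 1183.
Block count: b = v(v − 1)/6 = 2367·2366/6 = 5600322/6 = 933387.
(Check via bk = vr: 933387·3 = 2800161 = 2367·1183 = 2800161 ✓.)

r = 1183, b = 933387.


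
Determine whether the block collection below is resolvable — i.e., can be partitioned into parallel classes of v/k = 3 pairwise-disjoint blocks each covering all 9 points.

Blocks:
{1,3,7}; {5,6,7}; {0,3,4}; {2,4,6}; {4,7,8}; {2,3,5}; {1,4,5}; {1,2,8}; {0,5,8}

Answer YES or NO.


v = 9, block size k = 3, number of blocks = 9.
For resolvability, blocks must partition into parallel classes of size v/k = 3.
Total blocks must therefore be a multiple of 3: 9 = 3·3 + 0 ⇒ divisible ✓.
Consider block {4,7,8}. The only other block(s) in the collection disjoint from it are {2,3,5} — just 1 block(s). Any parallel class containing {4,7,8} would need 2 other blocks each disjoint from it, so no parallel class of size 3 can contain {4,7,8}.
Since every block must belong to some parallel class in a resolution, the collection cannot be partitioned into parallel classes.
Resolvable? NO.

NO


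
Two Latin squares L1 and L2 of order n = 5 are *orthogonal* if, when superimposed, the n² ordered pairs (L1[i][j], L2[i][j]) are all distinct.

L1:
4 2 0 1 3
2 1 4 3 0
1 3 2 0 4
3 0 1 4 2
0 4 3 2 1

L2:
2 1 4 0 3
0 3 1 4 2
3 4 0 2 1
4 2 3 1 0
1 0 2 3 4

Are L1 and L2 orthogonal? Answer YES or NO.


Form the n² = 25 superimposed pairs (L1[i][j], L2[i][j]), row by row (rows and columns indexed from 0):
row 0: (4,2) (2,1) (0,4) (1,0) (3,3)
row 1: (2,0) (1,3) (4,1) (3,4) (0,2)
row 2: (1,3) (3,4) (2,0) (0,2) (4,1)
row 3: (3,4) (0,2) (1,3) (4,1) (2,0)
row 4: (0,1) (4,0) (3,2) (2,3) (1,4)
Orthogonality requires all 25 pairs distinct.
But the pair (1,3) repeats: cell (1,1) has L1 = 1, L2 = 3, and cell (2,0) has L1 = 1, L2 = 3.
A repeated pair means some other pair never occurs (only 15 distinct pairs out of 25), so the squares are not orthogonal.
Conclusion: NO.

NO


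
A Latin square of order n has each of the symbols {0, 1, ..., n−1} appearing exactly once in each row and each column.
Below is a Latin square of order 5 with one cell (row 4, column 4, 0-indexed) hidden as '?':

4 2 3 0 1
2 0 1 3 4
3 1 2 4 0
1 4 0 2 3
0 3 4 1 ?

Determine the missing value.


Row 4 contains symbols [0, 1, 3, 4] — missing [2].
Column 4 contains symbols [0, 1, 3, 4] — missing [2].
The missing symbol must appear in both missing sets; intersection = [2].
Therefore the hidden value is 2.

Missing value = 2.


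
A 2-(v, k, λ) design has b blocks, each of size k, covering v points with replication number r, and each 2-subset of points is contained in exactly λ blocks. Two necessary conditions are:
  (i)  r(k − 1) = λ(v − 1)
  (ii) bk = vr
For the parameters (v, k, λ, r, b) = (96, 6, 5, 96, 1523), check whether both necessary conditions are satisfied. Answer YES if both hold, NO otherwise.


Condition (i): r(k − 1) = 96·5 = 480; λ(v − 1) = 5·95 = 475. Match? NO.
Condition (ii): bk = 1523·6 = 9138; vr = 96·96 = 9216. Match? NO.
Both conditions hold? NO.

NO


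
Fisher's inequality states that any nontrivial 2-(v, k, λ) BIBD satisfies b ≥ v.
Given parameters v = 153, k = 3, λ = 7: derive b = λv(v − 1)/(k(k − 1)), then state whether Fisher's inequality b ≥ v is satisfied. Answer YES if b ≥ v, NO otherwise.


b = λv(v − 1)/(k(k − 1)) = 7·153·152/(3·2) = 162792/6 = 27132.
Compare with v = 153: b ≥ v, so Fisher's inequality holds.

YES


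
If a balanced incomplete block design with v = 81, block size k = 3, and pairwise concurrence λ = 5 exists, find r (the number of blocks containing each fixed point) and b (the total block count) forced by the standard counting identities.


Any 2-(v, k, λ) BIBD satisfies two necessary conditions:
  (i)  Each point sits in r blocks, and counting incidences through any fixed point gives r(k − 1) = λ(v − 1), so r = λ(v − 1)/(k − 1).
  (ii) Total incidences bk = vr, so b = vr/k.
Step 1: r = λ(v − 1)/(k − 1) = 5·(81 − 1)/(3 − 1) = 5·80/2 = 400/2 = 200.
Step 2: b = vr/k = 81·200/3 = 16200/3 = 5400.
Check integrality: r = 200 ∈ Z ✓, b = 5400 ∈ Z ✓.
(These identities are necessary conditions: they determine r and b for any design with these parameters, but do not by themselves prove that one exists.)

r = 200, b = 5400.


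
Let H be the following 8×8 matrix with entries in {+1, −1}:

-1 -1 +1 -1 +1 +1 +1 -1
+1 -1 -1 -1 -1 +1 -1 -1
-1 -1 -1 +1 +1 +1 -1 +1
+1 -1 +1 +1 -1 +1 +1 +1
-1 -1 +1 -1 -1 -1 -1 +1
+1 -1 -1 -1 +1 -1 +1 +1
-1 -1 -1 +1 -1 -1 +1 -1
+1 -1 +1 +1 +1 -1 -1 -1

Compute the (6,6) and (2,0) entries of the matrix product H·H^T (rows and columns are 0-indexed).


Row 0 of H: [-1, -1, 1, -1, 1, 1, 1, -1].
Row 2 of H: [-1, -1, -1, 1, 1, 1, -1, 1].
Row 6 of H: [-1, -1, -1, 1, -1, -1, 1, -1].
(H·H^T)[6][6] = Σ_j H[6][j]·H[6][j] = (-1)² + (-1)² + (-1)² + (1)² + (-1)² + (-1)² + (1)² + (-1)² = 1 + 1 + 1 + 1 + 1 + 1 + 1 + 1 = 8.
(H·H^T)[2][0] = Σ_j H[2][j]·H[0][j] = (-1)·(-1) + (-1)·(-1) + (-1)·(1) + (1)·(-1) + (1)·(1) + (1)·(1) + (-1)·(1) + (1)·(-1) = 1 + 1 + -1 + -1 + 1 + 1 + -1 + -1 = 0.
So rows 2 and 0 are orthogonal; the diagonal entry equals n = 8.

(6,6) entry = 8; (2,0) entry = 0.


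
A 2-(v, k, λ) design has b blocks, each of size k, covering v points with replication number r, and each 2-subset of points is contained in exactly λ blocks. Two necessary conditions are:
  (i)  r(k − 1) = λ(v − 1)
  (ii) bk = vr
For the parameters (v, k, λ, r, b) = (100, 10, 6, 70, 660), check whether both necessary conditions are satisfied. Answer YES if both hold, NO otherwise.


Condition (i): r(k − 1) = 70·9 = 630; λ(v − 1) = 6·99 = 594. Match? NO.
Condition (ii): bk = 660·10 = 6600; vr = 100·70 = 7000. Match? NO.
Both conditions hold? NO.

NO


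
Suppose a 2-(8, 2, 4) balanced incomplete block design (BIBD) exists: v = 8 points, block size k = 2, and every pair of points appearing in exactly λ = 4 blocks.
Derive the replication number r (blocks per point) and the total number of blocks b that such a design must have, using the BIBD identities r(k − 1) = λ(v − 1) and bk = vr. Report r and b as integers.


Any 2-(v, k, λ) BIBD satisfies two necessary conditions:
  (i)  Each point sits in r blocks, and counting incidences through any fixed point gives r(k − 1) = λ(v − 1), so r = λ(v − 1)/(k − 1).
  (ii) Total incidences bk = vr, so b = vr/k.
Step 1: r = λ(v − 1)/(k − 1) = 4·(8 − 1)/(2 − 1) = 4·7/1 = 28/1 = 28.
Step 2: b = vr/k = 8·28/2 = 224/2 = 112.
Check integrality: r = 28 ∈ Z ✓, b = 112 ∈ Z ✓.
(These identities are necessary conditions: they determine r and b for any design with these parameters, but do not by themselves prove that one exists.)

r = 28, b = 112.


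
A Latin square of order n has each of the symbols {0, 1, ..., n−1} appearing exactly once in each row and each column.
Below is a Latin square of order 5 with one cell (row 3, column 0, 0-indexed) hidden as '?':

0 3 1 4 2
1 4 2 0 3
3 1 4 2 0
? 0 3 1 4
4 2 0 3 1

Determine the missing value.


Row 3 contains symbols [0, 1, 3, 4] — missing [2].
Column 0 contains symbols [0, 1, 3, 4] — missing [2].
The missing symbol must appear in both missing sets; intersection = [2].
Therefore the hidden value is 2.

Missing value = 2.


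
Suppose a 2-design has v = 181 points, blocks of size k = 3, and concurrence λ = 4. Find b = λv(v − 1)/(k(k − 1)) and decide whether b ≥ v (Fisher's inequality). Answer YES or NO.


r = λ(v − 1)/(k − 1) = 4·180/2 = 360.
b = vr/k = 181·360/3 = 21720.
Fisher's inequality: b ≥ v ⇔ 21720 ≥ 181? YES.

YES


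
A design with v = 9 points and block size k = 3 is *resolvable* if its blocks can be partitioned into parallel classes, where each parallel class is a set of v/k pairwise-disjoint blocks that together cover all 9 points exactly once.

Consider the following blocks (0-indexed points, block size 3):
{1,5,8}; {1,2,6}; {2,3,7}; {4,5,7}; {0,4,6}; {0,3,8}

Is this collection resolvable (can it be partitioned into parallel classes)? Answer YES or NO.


v = 9, block size k = 3, number of blocks = 6.
For resolvability, blocks must partition into parallel classes of size v/k = 3.
Total blocks must therefore be a multiple of 3: 6 = 3·2 + 0 ⇒ divisible ✓.
Greedy packing gives 2 candidate class(es). Each should be a full parallel class (size 3, covers all 9 points).
  Class 1 (3 blocks): {1,5,8}; {2,3,7}; {0,4,6}. Points covered: [0, 1, 2, 3, 4, 5, 6, 7, 8].
  Class 2 (3 blocks): {1,2,6}; {4,5,7}; {0,3,8}. Points covered: [0, 1, 2, 3, 4, 5, 6, 7, 8].
All classes full (size 3)? YES. All classes cover every point? YES.
Resolvable? YES.

YES


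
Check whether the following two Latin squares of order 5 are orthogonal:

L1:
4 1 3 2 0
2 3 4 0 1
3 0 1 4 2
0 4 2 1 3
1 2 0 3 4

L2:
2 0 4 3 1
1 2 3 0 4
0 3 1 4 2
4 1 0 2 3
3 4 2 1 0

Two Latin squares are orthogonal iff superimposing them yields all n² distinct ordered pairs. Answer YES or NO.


Form the n² = 25 superimposed pairs (L1[i][j], L2[i][j]), row by row (rows and columns indexed from 0):
row 0: (4,2) (1,0) (3,4) (2,3) (0,1)
row 1: (2,1) (3,2) (4,3) (0,0) (1,4)
row 2: (3,0) (0,3) (1,1) (4,4) (2,2)
row 3: (0,4) (4,1) (2,0) (1,2) (3,3)
row 4: (1,3) (2,4) (0,2) (3,1) (4,0)
Orthogonality requires all 25 pairs distinct.
Check by first coordinate: for each symbol s of L1, list the L2 entries in the n cells where L1 = s; they must all differ.
  L1 = 0: L2 entries (in reading order) 1, 0, 3, 4, 2 — all 5 distinct ✓
  L1 = 1: L2 entries (in reading order) 0, 4, 1, 2, 3 — all 5 distinct ✓
  L1 = 2: L2 entries (in reading order) 3, 1, 2, 0, 4 — all 5 distinct ✓
  L1 = 3: L2 entries (in reading order) 4, 2, 0, 3, 1 — all 5 distinct ✓
  L1 = 4: L2 entries (in reading order) 2, 3, 4, 1, 0 — all 5 distinct ✓
Every symbol of L1 meets every symbol of L2 exactly once, so all 25 pairs are distinct (25 of 25).
Conclusion: YES.

YES


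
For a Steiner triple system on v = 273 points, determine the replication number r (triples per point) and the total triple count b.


An STS(v) is a 2-(v, 3, 1) BIBD: block size k = 3, λ = 1.
Replication: r(k − 1) = λ(v − 1) ⇒ r·2 = 273 − 1 = 272 ⇒ r = 136.
Block count: bk = vr ⇒ b·3 = 273·136 = 37128 ⇒ b = 12376.

r = 136, b = 12376.


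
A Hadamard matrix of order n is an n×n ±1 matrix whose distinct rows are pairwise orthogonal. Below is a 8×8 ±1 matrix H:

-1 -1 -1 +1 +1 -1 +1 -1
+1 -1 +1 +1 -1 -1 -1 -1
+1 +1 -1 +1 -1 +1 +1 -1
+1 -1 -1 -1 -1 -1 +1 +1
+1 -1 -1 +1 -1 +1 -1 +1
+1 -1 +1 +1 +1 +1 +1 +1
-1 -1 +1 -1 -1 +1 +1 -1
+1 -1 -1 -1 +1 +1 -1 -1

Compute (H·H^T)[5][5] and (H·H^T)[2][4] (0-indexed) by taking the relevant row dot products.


Row 2 of H: [1, 1, -1, 1, -1, 1, 1, -1].
Row 4 of H: [1, -1, -1, 1, -1, 1, -1, 1].
Row 5 of H: [1, -1, 1, 1, 1, 1, 1, 1].
(H·H^T)[5][5] = Σ_j H[5][j]·H[5][j] = (1)² + (-1)² + (1)² + (1)² + (1)² + (1)² + (1)² + (1)² = 1 + 1 + 1 + 1 + 1 + 1 + 1 + 1 = 8.
(H·H^T)[2][4] = Σ_j H[2][j]·H[4][j] = (1)·(1) + (1)·(-1) + (-1)·(-1) + (1)·(1) + (-1)·(-1) + (1)·(1) + (1)·(-1) + (-1)·(1) = 1 + -1 + 1 + 1 + 1 + 1 + -1 + -1 = 2.
Rows 2 and 4 are not orthogonal (dot product = 2 ≠ 0), so H is not a Hadamard matrix.

(5,5) entry = 8; (2,4) entry = 2.


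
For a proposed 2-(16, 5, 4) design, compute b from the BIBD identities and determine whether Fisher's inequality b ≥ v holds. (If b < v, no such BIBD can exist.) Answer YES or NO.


b = λv(v − 1)/(k(k − 1)) = 4·16·15/(5·4) = 960/20 = 48.
Compare with v = 16: b ≥ v, so Fisher's inequality holds.

YES


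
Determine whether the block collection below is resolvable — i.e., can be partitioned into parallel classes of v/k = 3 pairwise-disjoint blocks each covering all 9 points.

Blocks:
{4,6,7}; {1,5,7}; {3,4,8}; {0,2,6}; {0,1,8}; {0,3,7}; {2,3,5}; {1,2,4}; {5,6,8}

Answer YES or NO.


v = 9, block size k = 3, number of blocks = 9.
For resolvability, blocks must partition into parallel classes of size v/k = 3.
Total blocks must therefore be a multiple of 3: 9 = 3·3 + 0 ⇒ divisible ✓.
Greedy packing gives 3 candidate class(es). Each should be a full parallel class (size 3, covers all 9 points).
  Class 1 (3 blocks): {4,6,7}; {0,1,8}; {2,3,5}. Points covered: [0, 1, 2, 3, 4, 5, 6, 7, 8].
  Class 2 (3 blocks): {1,5,7}; {3,4,8}; {0,2,6}. Points covered: [0, 1, 2, 3, 4, 5, 6, 7, 8].
  Class 3 (3 blocks): {0,3,7}; {1,2,4}; {5,6,8}. Points covered: [0, 1, 2, 3, 4, 5, 6, 7, 8].
All classes full (size 3)? YES. All classes cover every point? YES.
Resolvable? YES.

YES


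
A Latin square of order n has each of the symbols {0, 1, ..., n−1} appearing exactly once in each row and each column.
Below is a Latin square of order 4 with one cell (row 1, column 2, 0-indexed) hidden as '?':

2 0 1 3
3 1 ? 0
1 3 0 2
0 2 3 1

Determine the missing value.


Row 1 contains symbols [0, 1, 3] — missing [2].
Column 2 contains symbols [0, 1, 3] — missing [2].
The missing symbol must appear in both missing sets; intersection = [2].
Therefore the hidden value is 2.

Missing value = 2.


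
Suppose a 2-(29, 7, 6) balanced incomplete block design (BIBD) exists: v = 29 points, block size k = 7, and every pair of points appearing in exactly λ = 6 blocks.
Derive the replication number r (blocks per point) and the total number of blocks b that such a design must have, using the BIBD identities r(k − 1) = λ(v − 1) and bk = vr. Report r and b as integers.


Any 2-(v, k, λ) BIBD satisfies two necessary conditions:
  (i)  Each point sits in r blocks, and counting incidences through any fixed point gives r(k − 1) = λ(v − 1), so r = λ(v − 1)/(k − 1).
  (ii) Total incidences bk = vr, so b = vr/k.
Step 1: r = λ(v − 1)/(k − 1) = 6·(29 − 1)/(7 − 1) = 6·28/6 = 168/6 = 28.
Step 2: b = vr/k = 29·28/7 = 812/7 = 116.
Check integrality: r = 28 ∈ Z ✓, b = 116 ∈ Z ✓.
(These identities are necessary conditions: they determine r and b for any design with these parameters, but do not by themselves prove that one exists.)

r = 28, b = 116.


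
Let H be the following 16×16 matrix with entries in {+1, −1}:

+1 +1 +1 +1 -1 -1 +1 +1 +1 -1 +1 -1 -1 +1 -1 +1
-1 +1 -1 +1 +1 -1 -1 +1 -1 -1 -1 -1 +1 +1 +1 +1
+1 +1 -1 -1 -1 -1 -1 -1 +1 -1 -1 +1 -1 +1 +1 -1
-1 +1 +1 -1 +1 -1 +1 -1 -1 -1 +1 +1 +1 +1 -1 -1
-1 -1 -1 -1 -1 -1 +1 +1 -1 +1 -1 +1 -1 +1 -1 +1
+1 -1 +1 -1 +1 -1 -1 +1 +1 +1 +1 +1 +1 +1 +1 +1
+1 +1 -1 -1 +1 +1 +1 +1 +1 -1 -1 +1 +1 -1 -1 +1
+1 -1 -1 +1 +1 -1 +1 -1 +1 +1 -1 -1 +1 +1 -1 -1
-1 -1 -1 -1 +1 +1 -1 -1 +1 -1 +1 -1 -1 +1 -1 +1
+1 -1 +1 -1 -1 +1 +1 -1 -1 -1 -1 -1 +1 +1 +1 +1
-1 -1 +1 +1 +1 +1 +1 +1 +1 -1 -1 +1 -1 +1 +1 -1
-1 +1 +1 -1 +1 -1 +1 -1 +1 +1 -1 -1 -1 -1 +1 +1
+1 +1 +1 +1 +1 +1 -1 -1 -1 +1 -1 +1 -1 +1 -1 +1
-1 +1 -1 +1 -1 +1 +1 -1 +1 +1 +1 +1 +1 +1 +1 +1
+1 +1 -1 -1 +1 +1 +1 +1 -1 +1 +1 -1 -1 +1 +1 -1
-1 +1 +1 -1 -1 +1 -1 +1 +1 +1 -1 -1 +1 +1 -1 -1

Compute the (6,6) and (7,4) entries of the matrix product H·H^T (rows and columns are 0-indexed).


Row 4 of H: [-1, -1, -1, -1, -1, -1, 1, 1, -1, 1, -1, 1, -1, 1, -1, 1].
Row 6 of H: [1, 1, -1, -1, 1, 1, 1, 1, 1, -1, -1, 1, 1, -1, -1, 1].
Row 7 of H: [1, -1, -1, 1, 1, -1, 1, -1, 1, 1, -1, -1, 1, 1, -1, -1].
(H·H^T)[6][6] = Σ_j H[6][j]·H[6][j] = (1)² + (1)² + (-1)² + (-1)² + (1)² + (1)² + (1)² + (1)² + (1)² + (-1)² + (-1)² + (1)² + (1)² + (-1)² + (-1)² + (1)² = 1 + 1 + 1 + 1 + 1 + 1 + 1 + 1 + 1 + 1 + 1 + 1 + 1 + 1 + 1 + 1 = 16.
(H·H^T)[7][4] = Σ_j H[7][j]·H[4][j] = (1)·(-1) + (-1)·(-1) + (-1)·(-1) + (1)·(-1) + (1)·(-1) + (-1)·(-1) + (1)·(1) + (-1)·(1) + (1)·(-1) + (1)·(1) + (-1)·(-1) + (-1)·(1) + (1)·(-1) + (1)·(1) + (-1)·(-1) + (-1)·(1) = -1 + 1 + 1 + -1 + -1 + 1 + 1 + -1 + -1 + 1 + 1 + -1 + -1 + 1 + 1 + -1 = 0.
So rows 7 and 4 are orthogonal; the diagonal entry equals n = 16.

(6,6) entry = 16; (7,4) entry = 0.


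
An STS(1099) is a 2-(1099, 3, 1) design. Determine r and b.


An STS(v) is a 2-(v, 3, 1) BIBD: block size k = 3, λ = 1.
Replication: r(k − 1) = λ(v − 1) ⇒ r·2 = 1099 − 1 = 1098 ⇒ r = 549.
Block count: b = v(v − 1)/6 = 1099·1098/6 = 1206702/6 = 201117.
(Check via bk = vr: 201117·3 = 603351 = 1099·549 = 603351 ✓.)

r = 549, b = 201117.


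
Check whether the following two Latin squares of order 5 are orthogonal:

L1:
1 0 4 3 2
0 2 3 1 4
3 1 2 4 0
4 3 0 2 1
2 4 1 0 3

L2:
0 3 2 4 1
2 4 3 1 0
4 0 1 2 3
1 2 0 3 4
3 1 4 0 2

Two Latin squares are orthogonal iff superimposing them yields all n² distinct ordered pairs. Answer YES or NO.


Form the n² = 25 superimposed pairs (L1[i][j], L2[i][j]), row by row (rows and columns indexed from 0):
row 0: (1,0) (0,3) (4,2) (3,4) (2,1)
row 1: (0,2) (2,4) (3,3) (1,1) (4,0)
row 2: (3,4) (1,0) (2,1) (4,2) (0,3)
row 3: (4,1) (3,2) (0,0) (2,3) (1,4)
row 4: (2,3) (4,1) (1,4) (0,0) (3,2)
Orthogonality requires all 25 pairs distinct.
But the pair (3,4) repeats: cell (0,3) has L1 = 3, L2 = 4, and cell (2,0) has L1 = 3, L2 = 4.
A repeated pair means some other pair never occurs (only 15 distinct pairs out of 25), so the squares are not orthogonal.
Conclusion: NO.

NO


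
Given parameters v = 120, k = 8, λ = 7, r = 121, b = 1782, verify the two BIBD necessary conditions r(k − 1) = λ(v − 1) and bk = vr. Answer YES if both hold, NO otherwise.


Condition (i): r(k − 1) = 121·7 = 847; λ(v − 1) = 7·119 = 833. Match? NO.
Condition (ii): bk = 1782·8 = 14256; vr = 120·121 = 14520. Match? NO.
Both conditions hold? NO.

NO
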